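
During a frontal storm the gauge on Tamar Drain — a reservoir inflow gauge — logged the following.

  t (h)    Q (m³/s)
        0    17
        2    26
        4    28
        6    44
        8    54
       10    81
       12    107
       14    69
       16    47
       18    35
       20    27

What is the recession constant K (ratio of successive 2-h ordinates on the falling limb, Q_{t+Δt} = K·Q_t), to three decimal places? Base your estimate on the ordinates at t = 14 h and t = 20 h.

Using the recession-limb readings at t = 14 h and t = 20 h: Q falls from 69 to 27 m³/s over 3 intervals.
K = (Q₂/Q₁)^(1/3) = (27/69)^(1/3) = 0.731.

K ≈ 0.731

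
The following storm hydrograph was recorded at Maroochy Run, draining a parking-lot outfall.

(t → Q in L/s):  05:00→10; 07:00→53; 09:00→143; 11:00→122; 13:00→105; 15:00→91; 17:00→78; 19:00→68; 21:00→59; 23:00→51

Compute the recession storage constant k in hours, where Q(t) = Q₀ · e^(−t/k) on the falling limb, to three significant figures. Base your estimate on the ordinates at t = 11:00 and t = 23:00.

On the falling limb, Q drops from 122 to 51 L/s between t = 11:00 and t = 23:00 (Δt = 12 h).
k = −Δt / ln(Q₂/Q₁) = −12 / ln(51/122) = 13.8 h.

k ≈ 13.8 h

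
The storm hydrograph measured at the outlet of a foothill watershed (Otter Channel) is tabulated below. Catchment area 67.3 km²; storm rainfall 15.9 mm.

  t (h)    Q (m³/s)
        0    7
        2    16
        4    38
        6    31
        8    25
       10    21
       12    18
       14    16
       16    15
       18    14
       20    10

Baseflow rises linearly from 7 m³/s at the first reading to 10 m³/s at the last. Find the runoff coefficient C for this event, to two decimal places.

ΣQ_DR = 117.5 m³/s; V = ΣQ_DR·Δt = 8.460 × 10^5 m³.
Runoff depth d = V / A = 12.57 mm.
C = d / P = 12.57 / 15.9 = 0.79.

C ≈ 0.79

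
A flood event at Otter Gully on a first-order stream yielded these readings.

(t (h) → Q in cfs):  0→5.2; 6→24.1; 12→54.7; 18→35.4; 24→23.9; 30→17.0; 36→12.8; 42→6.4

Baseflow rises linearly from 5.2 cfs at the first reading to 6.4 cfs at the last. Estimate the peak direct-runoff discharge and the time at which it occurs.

Subtracting baseflow gives direct-runoff ordinates: 0.00, 18.73, 49.16, 29.69, 18.01, 10.94, 6.57, 0.00 cfs.
The maximum is 49.16 cfs, occurring at the reading for t = 12 h.

Q_p = 49.16 cfs at t = 12 h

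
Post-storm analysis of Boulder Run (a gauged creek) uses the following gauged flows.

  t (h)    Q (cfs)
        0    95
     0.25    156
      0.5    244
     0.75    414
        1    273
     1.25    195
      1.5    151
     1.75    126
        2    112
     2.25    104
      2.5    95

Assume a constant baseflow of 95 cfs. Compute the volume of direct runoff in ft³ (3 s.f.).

V ≈ 8.28 × 10^5 ft³

Direct-runoff ordinates (Q − Q_b): 0.0, 61.0, 149.0, 319.0, 178.0, 100.0, 56.0, 31.0, 17.0, 9.0, 0.0 cfs.
ΣQ_DR = 920.0 cfs.
With Δt = 0.25 h = 900 s, V = ΣQ_DR · Δt = 920.0 × 900 = 8.28 × 10^5 ft³.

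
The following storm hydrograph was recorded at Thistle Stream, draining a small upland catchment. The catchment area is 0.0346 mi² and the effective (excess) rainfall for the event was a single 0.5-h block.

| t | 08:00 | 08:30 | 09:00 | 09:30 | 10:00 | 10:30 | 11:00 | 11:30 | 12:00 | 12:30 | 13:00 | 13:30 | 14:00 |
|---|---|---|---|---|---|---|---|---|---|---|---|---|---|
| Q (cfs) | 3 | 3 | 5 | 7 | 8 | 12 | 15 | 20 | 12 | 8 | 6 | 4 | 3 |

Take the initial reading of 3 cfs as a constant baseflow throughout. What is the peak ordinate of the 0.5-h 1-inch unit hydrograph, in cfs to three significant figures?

U_p ≈ 11.3 cfs

Direct runoff: 0.0, 0.0, 2.0, 4.0, 5.0, 9.0, 12.0, 17.0, 9.0, 5.0, 3.0, 1.0, 0.0 cfs; ΣQ_DR = 67.00 cfs, peak = 17.0 cfs.
Runoff depth d = ΣQ_DR·Δt / A = 67.00 × 1800 / (0.0346 mi²) = 1.500 in.
The 1-inch UH is the DRH scaled by (1 in)/d, so U_p = 17.0 × 1/1.500 = 11.3 cfs.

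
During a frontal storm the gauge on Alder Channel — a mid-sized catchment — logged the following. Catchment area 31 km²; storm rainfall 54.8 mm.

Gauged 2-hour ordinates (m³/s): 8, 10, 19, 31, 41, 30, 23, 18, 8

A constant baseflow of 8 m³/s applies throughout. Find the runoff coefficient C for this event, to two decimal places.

C ≈ 0.49

ΣQ_DR = 116.0 m³/s; V = ΣQ_DR·Δt = 8.352 × 10^5 m³.
Runoff depth d = V / A = 26.94 mm.
C = d / P = 26.94 / 54.8 = 0.49.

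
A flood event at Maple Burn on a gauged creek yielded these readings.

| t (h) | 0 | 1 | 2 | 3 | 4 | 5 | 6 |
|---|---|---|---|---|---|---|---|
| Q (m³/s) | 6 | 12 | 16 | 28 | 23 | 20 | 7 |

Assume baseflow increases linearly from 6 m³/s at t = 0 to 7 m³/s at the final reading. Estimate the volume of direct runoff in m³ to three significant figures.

V ≈ 2.39 × 10^5 m³

Direct-runoff ordinates (Q − Q_b): 0.00, 5.83, 9.67, 21.50, 16.33, 13.17, 0.00 m³/s.
ΣQ_DR = 66.50 m³/s.
With Δt = 1 h = 3600 s, V = ΣQ_DR · Δt = 66.50 × 3600 = 2.39 × 10^5 m³.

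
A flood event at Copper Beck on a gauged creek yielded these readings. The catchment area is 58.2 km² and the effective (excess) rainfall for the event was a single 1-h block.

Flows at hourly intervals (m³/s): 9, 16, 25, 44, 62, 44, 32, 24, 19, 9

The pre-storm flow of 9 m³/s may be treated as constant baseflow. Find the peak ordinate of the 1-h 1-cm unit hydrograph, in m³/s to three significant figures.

U_p ≈ 44.2 m³/s

Direct runoff: 0.0, 7.0, 16.0, 35.0, 53.0, 35.0, 23.0, 15.0, 10.0, 0.0 m³/s; ΣQ_DR = 194.0 m³/s, peak = 53.0 m³/s.
Runoff depth d = ΣQ_DR·Δt / A = 194.0 × 3600 / (58.2 km²) = 12.00 mm.
The 1-cm UH is the DRH scaled by (10 mm)/d, so U_p = 53.0 × 10/12.00 = 44.2 m³/s.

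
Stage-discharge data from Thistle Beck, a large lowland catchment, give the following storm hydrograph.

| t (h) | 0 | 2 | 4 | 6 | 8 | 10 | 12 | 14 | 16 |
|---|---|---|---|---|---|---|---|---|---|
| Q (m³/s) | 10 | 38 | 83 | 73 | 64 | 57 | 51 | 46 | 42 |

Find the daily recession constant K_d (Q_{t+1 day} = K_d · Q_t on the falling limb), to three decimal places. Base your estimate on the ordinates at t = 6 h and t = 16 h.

K_d ≈ 0.265

Between t = 6 h and t = 16 h the flow falls from 73 to 42 m³/s over 5×2 h = 10 h.
Per-interval ratio K = (42/73)^(1/5) = 0.8953; K_d = K^(24/2) = 0.265.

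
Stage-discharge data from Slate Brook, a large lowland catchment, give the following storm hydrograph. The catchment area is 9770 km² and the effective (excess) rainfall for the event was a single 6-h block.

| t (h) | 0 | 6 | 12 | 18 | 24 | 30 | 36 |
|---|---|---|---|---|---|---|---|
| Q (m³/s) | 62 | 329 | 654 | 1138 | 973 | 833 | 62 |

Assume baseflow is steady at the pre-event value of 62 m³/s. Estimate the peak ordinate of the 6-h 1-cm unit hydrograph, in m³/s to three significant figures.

Direct runoff: 0.0, 267.0, 592.0, 1076.0, 911.0, 771.0, 0.0 m³/s; ΣQ_DR = 3617 m³/s, peak = 1076.0 m³/s.
Runoff depth d = ΣQ_DR·Δt / A = 3617 × 21600 / (9770 km²) = 7.997 mm.
The 1-cm UH is the DRH scaled by (10 mm)/d, so U_p = 1076.0 × 10/7.997 = 1350 m³/s.

U_p ≈ 1350 m³/s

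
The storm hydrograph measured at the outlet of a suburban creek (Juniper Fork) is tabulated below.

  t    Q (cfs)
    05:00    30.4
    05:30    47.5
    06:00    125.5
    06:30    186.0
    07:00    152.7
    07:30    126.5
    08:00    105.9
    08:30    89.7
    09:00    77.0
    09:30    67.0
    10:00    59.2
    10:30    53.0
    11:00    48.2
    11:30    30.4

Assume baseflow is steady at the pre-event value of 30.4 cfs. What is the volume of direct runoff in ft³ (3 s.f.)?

Direct-runoff ordinates (Q − Q_b): 0.0, 17.1, 95.1, 155.6, 122.3, 96.1, 75.5, 59.3, 46.6, 36.6, 28.8, 22.6, 17.8, 0.0 cfs.
ΣQ_DR = 773.4 cfs.
With Δt = 0.5 h = 1800 s, V = ΣQ_DR · Δt = 773.4 × 1800 = 1.39 × 10^6 ft³.

V ≈ 1.39 × 10^6 ft³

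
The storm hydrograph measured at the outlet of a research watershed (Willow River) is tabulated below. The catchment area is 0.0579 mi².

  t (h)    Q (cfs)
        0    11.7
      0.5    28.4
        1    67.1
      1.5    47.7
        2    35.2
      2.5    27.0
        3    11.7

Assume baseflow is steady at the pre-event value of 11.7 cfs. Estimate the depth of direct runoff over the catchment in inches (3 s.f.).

Direct runoff: 0.0, 16.7, 55.4, 36.0, 23.5, 15.3, 0.0 cfs; ΣQ_DR = 146.9 cfs.
V = ΣQ_DR · Δt = 146.9 × 1800 s = 2.644 × 10^5 ft³.
Over A = 0.0579 mi², depth = V / A = 1.97 in.

d ≈ 1.97 in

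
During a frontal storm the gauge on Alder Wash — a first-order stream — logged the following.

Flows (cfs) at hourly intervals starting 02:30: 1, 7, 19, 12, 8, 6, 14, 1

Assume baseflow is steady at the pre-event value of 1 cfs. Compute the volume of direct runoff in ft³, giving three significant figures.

V ≈ 2.16 × 10^5 ft³

Direct-runoff ordinates (Q − Q_b): 0.0, 6.0, 18.0, 11.0, 7.0, 5.0, 13.0, 0.0 cfs.
ΣQ_DR = 60.00 cfs.
With Δt = 1 h = 3600 s, V = ΣQ_DR · Δt = 60.00 × 3600 = 2.16 × 10^5 ft³.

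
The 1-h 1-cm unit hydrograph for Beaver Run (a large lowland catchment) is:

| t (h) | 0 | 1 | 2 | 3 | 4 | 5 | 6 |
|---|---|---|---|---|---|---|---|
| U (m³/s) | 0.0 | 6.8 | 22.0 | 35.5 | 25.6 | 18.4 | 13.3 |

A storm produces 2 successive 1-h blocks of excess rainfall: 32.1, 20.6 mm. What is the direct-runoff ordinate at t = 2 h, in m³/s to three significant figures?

By discrete convolution, Q_j = Σ (P_i / 10 mm) · U_{j−i}.
At t = 2 h (j=2): Q = (32.1/10)·22.0 + (20.6/10)·6.8 = 84.6 m³/s.

Q ≈ 84.6 m³/s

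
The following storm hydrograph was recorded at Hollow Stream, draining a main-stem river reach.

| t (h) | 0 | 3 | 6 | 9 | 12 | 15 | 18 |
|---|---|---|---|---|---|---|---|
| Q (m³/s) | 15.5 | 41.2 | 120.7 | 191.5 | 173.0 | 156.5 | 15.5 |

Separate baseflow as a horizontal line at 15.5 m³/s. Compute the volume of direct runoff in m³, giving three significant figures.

Direct-runoff ordinates (Q − Q_b): 0.0, 25.7, 105.2, 176.0, 157.5, 141.0, 0.0 m³/s.
ΣQ_DR = 605.4 m³/s.
With Δt = 3 h = 10800 s, V = ΣQ_DR · Δt = 605.4 × 10800 = 6.54 × 10^6 m³.

V ≈ 6.54 × 10^6 m³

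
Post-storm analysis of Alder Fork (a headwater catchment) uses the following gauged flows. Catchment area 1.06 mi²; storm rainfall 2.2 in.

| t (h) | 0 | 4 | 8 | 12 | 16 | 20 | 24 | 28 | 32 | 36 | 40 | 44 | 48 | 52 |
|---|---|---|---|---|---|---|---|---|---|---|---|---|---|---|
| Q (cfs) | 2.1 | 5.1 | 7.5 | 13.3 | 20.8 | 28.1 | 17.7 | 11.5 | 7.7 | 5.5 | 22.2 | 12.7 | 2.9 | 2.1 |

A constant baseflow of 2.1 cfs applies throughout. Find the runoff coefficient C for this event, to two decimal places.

C ≈ 0.35

ΣQ_DR = 129.8 cfs; V = ΣQ_DR·Δt = 1.869 × 10^6 ft³.
Runoff depth d = V / A = 0.7590 in.
C = d / P = 0.7590 / 2.2 = 0.35.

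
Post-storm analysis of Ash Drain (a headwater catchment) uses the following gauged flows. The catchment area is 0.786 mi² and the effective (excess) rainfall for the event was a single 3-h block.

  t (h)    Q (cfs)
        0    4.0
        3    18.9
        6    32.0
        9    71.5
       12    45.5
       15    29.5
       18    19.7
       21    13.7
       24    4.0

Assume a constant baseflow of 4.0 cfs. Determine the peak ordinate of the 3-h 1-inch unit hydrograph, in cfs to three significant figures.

U_p ≈ 56.3 cfs

Direct runoff: 0.0, 14.9, 28.0, 67.5, 41.5, 25.5, 15.7, 9.7, 0.0 cfs; ΣQ_DR = 202.8 cfs, peak = 67.5 cfs.
Runoff depth d = ΣQ_DR·Δt / A = 202.8 × 10800 / (0.786 mi²) = 1.199 in.
The 1-inch UH is the DRH scaled by (1 in)/d, so U_p = 67.5 × 1/1.199 = 56.3 cfs.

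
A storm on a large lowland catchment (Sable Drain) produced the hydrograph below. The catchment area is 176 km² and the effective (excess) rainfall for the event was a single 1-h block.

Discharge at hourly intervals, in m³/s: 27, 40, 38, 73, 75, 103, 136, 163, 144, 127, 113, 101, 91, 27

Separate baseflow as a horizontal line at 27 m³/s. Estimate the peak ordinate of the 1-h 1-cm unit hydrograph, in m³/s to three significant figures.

U_p ≈ 75.6 m³/s

Direct runoff: 0.0, 13.0, 11.0, 46.0, 48.0, 76.0, 109.0, 136.0, 117.0, 100.0, 86.0, 74.0, 64.0, 0.0 m³/s; ΣQ_DR = 880.0 m³/s, peak = 136.0 m³/s.
Runoff depth d = ΣQ_DR·Δt / A = 880.0 × 3600 / (176 km²) = 18.00 mm.
The 1-cm UH is the DRH scaled by (10 mm)/d, so U_p = 136.0 × 10/18.00 = 75.6 m³/s.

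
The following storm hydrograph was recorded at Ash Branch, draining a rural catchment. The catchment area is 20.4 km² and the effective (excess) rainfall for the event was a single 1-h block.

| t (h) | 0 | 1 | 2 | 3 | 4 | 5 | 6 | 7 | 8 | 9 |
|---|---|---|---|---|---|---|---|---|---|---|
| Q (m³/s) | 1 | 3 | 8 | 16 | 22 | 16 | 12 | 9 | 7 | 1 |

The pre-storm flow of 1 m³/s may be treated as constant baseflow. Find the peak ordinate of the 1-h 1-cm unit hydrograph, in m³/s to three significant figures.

Direct runoff: 0.0, 2.0, 7.0, 15.0, 21.0, 15.0, 11.0, 8.0, 6.0, 0.0 m³/s; ΣQ_DR = 85.00 m³/s, peak = 21.0 m³/s.
Runoff depth d = ΣQ_DR·Δt / A = 85.00 × 3600 / (20.4 km²) = 15.00 mm.
The 1-cm UH is the DRH scaled by (10 mm)/d, so U_p = 21.0 × 10/15.00 = 14.0 m³/s.

U_p ≈ 14.0 m³/s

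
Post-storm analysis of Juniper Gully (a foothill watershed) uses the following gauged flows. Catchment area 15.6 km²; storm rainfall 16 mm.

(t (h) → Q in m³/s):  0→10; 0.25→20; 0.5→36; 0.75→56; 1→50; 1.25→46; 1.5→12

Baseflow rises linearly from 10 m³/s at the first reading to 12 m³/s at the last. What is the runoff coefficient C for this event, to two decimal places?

C ≈ 0.55

ΣQ_DR = 153.0 m³/s; V = ΣQ_DR·Δt = 1.377 × 10^5 m³.
Runoff depth d = V / A = 8.827 mm.
C = d / P = 8.827 / 16 = 0.55.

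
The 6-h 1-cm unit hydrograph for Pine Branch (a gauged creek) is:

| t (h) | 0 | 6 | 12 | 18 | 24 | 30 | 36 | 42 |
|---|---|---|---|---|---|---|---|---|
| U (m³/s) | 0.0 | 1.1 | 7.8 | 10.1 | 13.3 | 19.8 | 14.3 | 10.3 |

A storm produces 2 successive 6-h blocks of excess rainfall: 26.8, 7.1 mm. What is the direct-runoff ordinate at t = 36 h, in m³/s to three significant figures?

Q ≈ 52.4 m³/s

By discrete convolution, Q_j = Σ (P_i / 10 mm) · U_{j−i}.
At t = 36 h (j=6): Q = (26.8/10)·14.3 + (7.1/10)·19.8 = 52.4 m³/s.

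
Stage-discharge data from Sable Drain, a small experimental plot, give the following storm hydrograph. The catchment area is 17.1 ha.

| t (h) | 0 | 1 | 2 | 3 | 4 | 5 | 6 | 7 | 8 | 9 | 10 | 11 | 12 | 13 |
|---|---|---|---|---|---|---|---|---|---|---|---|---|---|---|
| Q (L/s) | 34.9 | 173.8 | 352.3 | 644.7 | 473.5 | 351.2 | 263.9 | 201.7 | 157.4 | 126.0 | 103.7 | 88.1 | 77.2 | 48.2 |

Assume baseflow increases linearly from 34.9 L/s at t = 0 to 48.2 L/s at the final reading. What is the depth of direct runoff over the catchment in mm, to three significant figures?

Direct runoff: 0.00, 137.88, 315.35, 606.73, 434.51, 311.18, 222.86, 159.64, 114.32, 81.89, 58.57, 41.95, 30.02, 0.00 L/s; ΣQ_DR = 2515 L/s.
V = ΣQ_DR · Δt = 2515 × 3600 s = 9.054 × 10^6 L.
Over A = 17.1 ha, depth = V / A = 52.9 mm.

d ≈ 52.9 mm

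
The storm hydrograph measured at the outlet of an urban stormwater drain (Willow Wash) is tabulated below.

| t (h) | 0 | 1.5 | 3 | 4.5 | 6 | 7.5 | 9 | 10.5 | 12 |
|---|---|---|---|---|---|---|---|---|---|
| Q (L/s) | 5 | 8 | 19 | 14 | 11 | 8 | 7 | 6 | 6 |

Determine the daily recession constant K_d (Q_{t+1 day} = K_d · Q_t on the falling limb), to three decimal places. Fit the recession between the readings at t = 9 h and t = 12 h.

K_d ≈ 0.291

Between t = 9 h and t = 12 h the flow falls from 7 to 6 L/s over 2×1.5 h = 3 h.
Per-interval ratio K = (6/7)^(1/2) = 0.9258; K_d = K^(24/1.5) = 0.291.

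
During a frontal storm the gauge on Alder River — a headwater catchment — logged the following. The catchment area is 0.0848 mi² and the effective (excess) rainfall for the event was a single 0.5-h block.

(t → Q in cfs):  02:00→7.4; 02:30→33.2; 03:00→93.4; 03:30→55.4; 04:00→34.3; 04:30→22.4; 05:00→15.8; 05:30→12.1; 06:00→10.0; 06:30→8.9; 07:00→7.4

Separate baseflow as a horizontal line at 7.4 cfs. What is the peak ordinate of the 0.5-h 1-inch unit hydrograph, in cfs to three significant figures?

U_p ≈ 43.0 cfs

Direct runoff: 0.0, 25.8, 86.0, 48.0, 26.9, 15.0, 8.4, 4.7, 2.6, 1.5, 0.0 cfs; ΣQ_DR = 218.9 cfs, peak = 86.0 cfs.
Runoff depth d = ΣQ_DR·Δt / A = 218.9 × 1800 / (0.0848 mi²) = 2.000 in.
The 1-inch UH is the DRH scaled by (1 in)/d, so U_p = 86.0 × 1/2.000 = 43.0 cfs.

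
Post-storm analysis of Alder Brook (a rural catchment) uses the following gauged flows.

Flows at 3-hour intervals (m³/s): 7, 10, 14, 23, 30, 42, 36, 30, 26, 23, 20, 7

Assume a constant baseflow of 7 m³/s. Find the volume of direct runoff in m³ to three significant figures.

V ≈ 1.99 × 10^6 m³

Direct-runoff ordinates (Q − Q_b): 0.0, 3.0, 7.0, 16.0, 23.0, 35.0, 29.0, 23.0, 19.0, 16.0, 13.0, 0.0 m³/s.
ΣQ_DR = 184.0 m³/s.
With Δt = 3 h = 10800 s, V = ΣQ_DR · Δt = 184.0 × 10800 = 1.99 × 10^6 m³.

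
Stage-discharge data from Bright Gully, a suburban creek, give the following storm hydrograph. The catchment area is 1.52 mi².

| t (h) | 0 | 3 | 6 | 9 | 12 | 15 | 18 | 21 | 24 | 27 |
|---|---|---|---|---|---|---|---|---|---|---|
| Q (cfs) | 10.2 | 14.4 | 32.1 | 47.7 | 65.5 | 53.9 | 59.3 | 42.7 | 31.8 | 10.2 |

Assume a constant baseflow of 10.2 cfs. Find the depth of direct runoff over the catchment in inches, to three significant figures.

Direct runoff: 0.0, 4.2, 21.9, 37.5, 55.3, 43.7, 49.1, 32.5, 21.6, 0.0 cfs; ΣQ_DR = 265.8 cfs.
V = ΣQ_DR · Δt = 265.8 × 10800 s = 2.871 × 10^6 ft³.
Over A = 1.52 mi², depth = V / A = 0.813 in.

d ≈ 0.813 in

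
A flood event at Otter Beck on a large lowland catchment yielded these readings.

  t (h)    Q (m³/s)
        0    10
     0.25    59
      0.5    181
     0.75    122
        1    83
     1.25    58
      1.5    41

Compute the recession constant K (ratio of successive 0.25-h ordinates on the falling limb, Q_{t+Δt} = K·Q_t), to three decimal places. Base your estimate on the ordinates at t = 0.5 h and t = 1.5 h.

Using the recession-limb readings at t = 0.5 h and t = 1.5 h: Q falls from 181 to 41 m³/s over 4 intervals.
K = (Q₂/Q₁)^(1/4) = (41/181)^(1/4) = 0.690.

K ≈ 0.690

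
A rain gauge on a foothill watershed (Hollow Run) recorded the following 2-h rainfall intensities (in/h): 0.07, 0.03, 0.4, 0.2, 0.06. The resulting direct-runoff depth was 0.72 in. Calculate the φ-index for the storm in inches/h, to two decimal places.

Only the 2 blocks with intensity above φ contribute runoff: 0.4, 0.2 in/h.
Σ(I−φ)·Δt = d  ⇒  (0.4+0.2 − 2φ)·2 = 0.72
φ = (0.6000 − 0.72/2) / 2 = 0.12 in/h.

φ ≈ 0.12 in/h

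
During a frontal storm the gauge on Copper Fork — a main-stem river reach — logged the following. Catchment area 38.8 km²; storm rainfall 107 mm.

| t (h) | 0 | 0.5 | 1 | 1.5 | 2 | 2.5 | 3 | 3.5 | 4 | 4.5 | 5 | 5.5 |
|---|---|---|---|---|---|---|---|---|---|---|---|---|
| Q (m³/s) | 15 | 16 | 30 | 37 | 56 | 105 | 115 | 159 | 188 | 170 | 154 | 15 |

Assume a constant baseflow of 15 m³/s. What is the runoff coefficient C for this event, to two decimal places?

ΣQ_DR = 880.0 m³/s; V = ΣQ_DR·Δt = 1.584 × 10^6 m³.
Runoff depth d = V / A = 40.82 mm.
C = d / P = 40.82 / 107 = 0.38.

C ≈ 0.38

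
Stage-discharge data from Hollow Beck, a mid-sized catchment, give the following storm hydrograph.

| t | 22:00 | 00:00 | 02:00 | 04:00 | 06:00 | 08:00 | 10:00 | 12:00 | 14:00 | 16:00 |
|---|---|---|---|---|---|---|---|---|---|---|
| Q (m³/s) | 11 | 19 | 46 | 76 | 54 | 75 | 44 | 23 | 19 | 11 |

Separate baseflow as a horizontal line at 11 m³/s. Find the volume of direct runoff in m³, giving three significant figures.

Direct-runoff ordinates (Q − Q_b): 0.0, 8.0, 35.0, 65.0, 43.0, 64.0, 33.0, 12.0, 8.0, 0.0 m³/s.
ΣQ_DR = 268.0 m³/s.
With Δt = 2 h = 7200 s, V = ΣQ_DR · Δt = 268.0 × 7200 = 1.93 × 10^6 m³.

V ≈ 1.93 × 10^6 m³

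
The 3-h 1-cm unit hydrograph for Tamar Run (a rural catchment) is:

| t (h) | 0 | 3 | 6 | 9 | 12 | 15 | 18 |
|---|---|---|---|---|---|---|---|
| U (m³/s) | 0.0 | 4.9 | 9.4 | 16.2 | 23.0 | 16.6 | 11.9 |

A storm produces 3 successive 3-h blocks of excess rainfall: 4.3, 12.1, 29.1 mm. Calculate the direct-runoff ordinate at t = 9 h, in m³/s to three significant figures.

By discrete convolution, Q_j = Σ (P_i / 10 mm) · U_{j−i}.
At t = 9 h (j=3): Q = (4.3/10)·16.2 + (12.1/10)·9.4 + (29.1/10)·4.9 = 32.6 m³/s.

Q ≈ 32.6 m³/s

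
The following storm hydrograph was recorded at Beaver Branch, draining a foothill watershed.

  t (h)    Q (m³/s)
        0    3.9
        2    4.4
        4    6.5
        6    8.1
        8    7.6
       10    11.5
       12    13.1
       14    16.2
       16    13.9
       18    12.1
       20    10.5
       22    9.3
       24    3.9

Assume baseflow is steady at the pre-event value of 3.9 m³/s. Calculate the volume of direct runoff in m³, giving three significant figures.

V ≈ 5.06 × 10^5 m³

Direct-runoff ordinates (Q − Q_b): 0.0, 0.5, 2.6, 4.2, 3.7, 7.6, 9.2, 12.3, 10.0, 8.2, 6.6, 5.4, 0.0 m³/s.
ΣQ_DR = 70.30 m³/s.
With Δt = 2 h = 7200 s, V = ΣQ_DR · Δt = 70.30 × 7200 = 5.06 × 10^5 m³.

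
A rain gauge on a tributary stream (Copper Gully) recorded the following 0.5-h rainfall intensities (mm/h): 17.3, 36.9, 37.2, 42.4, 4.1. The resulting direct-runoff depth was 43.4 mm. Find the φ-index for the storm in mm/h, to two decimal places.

Only the 4 blocks with intensity above φ contribute runoff: 17.3, 36.9, 37.2, 42.4 mm/h.
Σ(I−φ)·Δt = d  ⇒  (17.3+36.9+37.2+42.4 − 4φ)·0.5 = 43.4
φ = (133.8 − 43.4/0.5) / 4 = 11.75 mm/h.

φ ≈ 11.75 mm/h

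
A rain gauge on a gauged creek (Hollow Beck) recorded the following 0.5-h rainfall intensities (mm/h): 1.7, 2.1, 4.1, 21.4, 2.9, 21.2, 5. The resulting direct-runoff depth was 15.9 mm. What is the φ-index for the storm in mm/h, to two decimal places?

φ ≈ 5.40 mm/h

Only the 2 blocks with intensity above φ contribute runoff: 21.4, 21.2 mm/h.
Σ(I−φ)·Δt = d  ⇒  (21.4+21.2 − 2φ)·0.5 = 15.9
φ = (42.60 − 15.9/0.5) / 2 = 5.40 mm/h.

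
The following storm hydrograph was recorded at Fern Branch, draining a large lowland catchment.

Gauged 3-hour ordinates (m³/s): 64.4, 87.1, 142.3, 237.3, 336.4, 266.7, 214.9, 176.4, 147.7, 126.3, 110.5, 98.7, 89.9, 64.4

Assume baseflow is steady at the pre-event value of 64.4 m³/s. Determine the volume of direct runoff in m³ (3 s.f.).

V ≈ 1.36 × 10^7 m³

Direct-runoff ordinates (Q − Q_b): 0.0, 22.7, 77.9, 172.9, 272.0, 202.3, 150.5, 112.0, 83.3, 61.9, 46.1, 34.3, 25.5, 0.0 m³/s.
ΣQ_DR = 1261 m³/s.
With Δt = 3 h = 10800 s, V = ΣQ_DR · Δt = 1261 × 10800 = 1.36 × 10^7 m³.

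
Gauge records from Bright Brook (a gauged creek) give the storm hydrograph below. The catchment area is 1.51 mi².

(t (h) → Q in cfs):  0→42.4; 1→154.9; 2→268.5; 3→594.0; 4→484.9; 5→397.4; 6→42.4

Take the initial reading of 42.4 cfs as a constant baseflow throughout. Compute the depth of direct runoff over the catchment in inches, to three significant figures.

Direct runoff: 0.0, 112.5, 226.1, 551.6, 442.5, 355.0, 0.0 cfs; ΣQ_DR = 1688 cfs.
V = ΣQ_DR · Δt = 1688 × 3600 s = 6.076 × 10^6 ft³.
Over A = 1.51 mi², depth = V / A = 1.73 in.

d ≈ 1.73 in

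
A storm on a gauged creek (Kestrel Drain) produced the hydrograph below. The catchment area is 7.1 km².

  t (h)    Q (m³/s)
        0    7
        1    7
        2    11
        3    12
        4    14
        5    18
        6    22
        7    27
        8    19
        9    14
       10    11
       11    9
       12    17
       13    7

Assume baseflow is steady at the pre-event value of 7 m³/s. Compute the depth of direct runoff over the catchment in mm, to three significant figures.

d ≈ 49.2 mm

Direct runoff: 0.0, 0.0, 4.0, 5.0, 7.0, 11.0, 15.0, 20.0, 12.0, 7.0, 4.0, 2.0, 10.0, 0.0 m³/s; ΣQ_DR = 97.00 m³/s.
V = ΣQ_DR · Δt = 97.00 × 3600 s = 3.492 × 10^5 m³.
Over A = 7.1 km², depth = V / A = 49.2 mm.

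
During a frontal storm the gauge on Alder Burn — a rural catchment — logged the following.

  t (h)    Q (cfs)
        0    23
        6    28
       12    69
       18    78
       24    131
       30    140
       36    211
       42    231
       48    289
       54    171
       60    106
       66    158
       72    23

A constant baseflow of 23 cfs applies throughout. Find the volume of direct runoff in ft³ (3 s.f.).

Direct-runoff ordinates (Q − Q_b): 0.0, 5.0, 46.0, 55.0, 108.0, 117.0, 188.0, 208.0, 266.0, 148.0, 83.0, 135.0, 0.0 cfs.
ΣQ_DR = 1359 cfs.
With Δt = 6 h = 21600 s, V = ΣQ_DR · Δt = 1359 × 21600 = 2.94 × 10^7 ft³.

V ≈ 2.94 × 10^7 ft³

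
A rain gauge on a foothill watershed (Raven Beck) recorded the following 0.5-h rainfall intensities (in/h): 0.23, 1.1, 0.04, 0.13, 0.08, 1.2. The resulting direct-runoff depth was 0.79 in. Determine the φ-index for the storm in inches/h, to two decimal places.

Only the 2 blocks with intensity above φ contribute runoff: 1.1, 1.2 in/h.
Σ(I−φ)·Δt = d  ⇒  (1.1+1.2 − 2φ)·0.5 = 0.79
φ = (2.300 − 0.79/0.5) / 2 = 0.36 in/h.

φ ≈ 0.36 in/h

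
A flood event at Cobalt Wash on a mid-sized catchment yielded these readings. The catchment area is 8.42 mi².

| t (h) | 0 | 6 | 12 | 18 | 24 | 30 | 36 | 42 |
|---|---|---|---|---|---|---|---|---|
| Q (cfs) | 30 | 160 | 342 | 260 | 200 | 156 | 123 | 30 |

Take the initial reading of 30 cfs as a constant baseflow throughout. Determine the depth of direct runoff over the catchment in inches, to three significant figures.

Direct runoff: 0.0, 130.0, 312.0, 230.0, 170.0, 126.0, 93.0, 0.0 cfs; ΣQ_DR = 1061 cfs.
V = ΣQ_DR · Δt = 1061 × 21600 s = 2.292 × 10^7 ft³.
Over A = 8.42 mi², depth = V / A = 1.17 in.

d ≈ 1.17 in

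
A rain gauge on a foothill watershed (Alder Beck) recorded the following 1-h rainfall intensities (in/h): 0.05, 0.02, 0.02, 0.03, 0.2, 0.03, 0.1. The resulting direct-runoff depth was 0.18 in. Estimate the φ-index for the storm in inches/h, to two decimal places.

Only the 2 blocks with intensity above φ contribute runoff: 0.2, 0.1 in/h.
Σ(I−φ)·Δt = d  ⇒  (0.2+0.1 − 2φ)·1 = 0.18
φ = (0.3000 − 0.18/1) / 2 = 0.06 in/h.

φ ≈ 0.06 in/h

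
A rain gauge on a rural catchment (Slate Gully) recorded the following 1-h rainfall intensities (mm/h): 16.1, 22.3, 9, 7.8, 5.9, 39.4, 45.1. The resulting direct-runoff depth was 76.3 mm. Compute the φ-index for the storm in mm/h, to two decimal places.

Only the 4 blocks with intensity above φ contribute runoff: 16.1, 22.3, 39.4, 45.1 mm/h.
Σ(I−φ)·Δt = d  ⇒  (16.1+22.3+39.4+45.1 − 4φ)·1 = 76.3
φ = (122.9 − 76.3/1) / 4 = 11.65 mm/h.

φ ≈ 11.65 mm/h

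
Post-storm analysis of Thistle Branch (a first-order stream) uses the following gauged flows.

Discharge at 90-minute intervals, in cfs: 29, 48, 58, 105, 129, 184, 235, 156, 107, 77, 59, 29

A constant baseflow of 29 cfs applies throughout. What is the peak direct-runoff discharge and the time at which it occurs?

Subtracting baseflow gives direct-runoff ordinates: 0.0, 19.0, 29.0, 76.0, 100.0, 155.0, 206.0, 127.0, 78.0, 48.0, 30.0, 0.0 cfs.
The maximum is 206.0 cfs, occurring at the reading for t = 9 h.

Q_p = 206.0 cfs at t = 9 h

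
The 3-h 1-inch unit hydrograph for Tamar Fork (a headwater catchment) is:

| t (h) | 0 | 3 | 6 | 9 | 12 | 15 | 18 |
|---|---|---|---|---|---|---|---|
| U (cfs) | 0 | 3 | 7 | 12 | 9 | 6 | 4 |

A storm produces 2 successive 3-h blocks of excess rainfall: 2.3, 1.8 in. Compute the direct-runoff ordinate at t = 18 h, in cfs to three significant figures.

Q ≈ 20.0 cfs

By discrete convolution, Q_j = Σ (P_i / 1 in) · U_{j−i}.
At t = 18 h (j=6): Q = (2.3/1)·4 + (1.8/1)·6 = 20.0 cfs.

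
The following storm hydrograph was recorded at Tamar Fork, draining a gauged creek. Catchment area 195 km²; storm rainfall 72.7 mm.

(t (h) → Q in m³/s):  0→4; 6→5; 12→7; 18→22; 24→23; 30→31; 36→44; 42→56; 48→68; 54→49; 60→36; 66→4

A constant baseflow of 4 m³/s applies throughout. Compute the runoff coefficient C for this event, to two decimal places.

ΣQ_DR = 301.0 m³/s; V = ΣQ_DR·Δt = 6.502 × 10^6 m³.
Runoff depth d = V / A = 33.34 mm.
C = d / P = 33.34 / 72.7 = 0.46.

C ≈ 0.46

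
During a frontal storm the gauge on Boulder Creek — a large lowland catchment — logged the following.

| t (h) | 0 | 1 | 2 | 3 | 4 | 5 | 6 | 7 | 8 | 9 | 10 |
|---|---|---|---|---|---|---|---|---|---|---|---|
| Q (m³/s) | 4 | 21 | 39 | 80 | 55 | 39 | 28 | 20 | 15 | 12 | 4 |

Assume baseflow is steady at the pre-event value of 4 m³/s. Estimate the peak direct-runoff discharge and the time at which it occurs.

Subtracting baseflow gives direct-runoff ordinates: 0.0, 17.0, 35.0, 76.0, 51.0, 35.0, 24.0, 16.0, 11.0, 8.0, 0.0 m³/s.
The maximum is 76.0 m³/s, occurring at the reading for t = 3 h.

Q_p = 76.0 m³/s at t = 3 h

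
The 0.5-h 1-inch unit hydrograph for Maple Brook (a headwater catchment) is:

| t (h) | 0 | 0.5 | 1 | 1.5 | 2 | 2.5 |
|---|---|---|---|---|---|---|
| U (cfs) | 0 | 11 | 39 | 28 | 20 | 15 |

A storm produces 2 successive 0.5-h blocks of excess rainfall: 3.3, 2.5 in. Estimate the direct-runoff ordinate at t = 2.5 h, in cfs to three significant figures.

Q ≈ 99.5 cfs

By discrete convolution, Q_j = Σ (P_i / 1 in) · U_{j−i}.
At t = 2.5 h (j=5): Q = (3.3/1)·15 + (2.5/1)·20 = 99.5 cfs.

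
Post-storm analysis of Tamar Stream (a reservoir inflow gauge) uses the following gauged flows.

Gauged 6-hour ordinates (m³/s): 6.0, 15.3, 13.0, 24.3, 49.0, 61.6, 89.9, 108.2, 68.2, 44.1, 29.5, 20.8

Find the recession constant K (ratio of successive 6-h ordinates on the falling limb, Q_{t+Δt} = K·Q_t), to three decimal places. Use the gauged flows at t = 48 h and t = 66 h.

Using the recession-limb readings at t = 48 h and t = 66 h: Q falls from 68.2 to 20.8 m³/s over 3 intervals.
K = (Q₂/Q₁)^(1/3) = (20.8/68.2)^(1/3) = 0.673.

K ≈ 0.673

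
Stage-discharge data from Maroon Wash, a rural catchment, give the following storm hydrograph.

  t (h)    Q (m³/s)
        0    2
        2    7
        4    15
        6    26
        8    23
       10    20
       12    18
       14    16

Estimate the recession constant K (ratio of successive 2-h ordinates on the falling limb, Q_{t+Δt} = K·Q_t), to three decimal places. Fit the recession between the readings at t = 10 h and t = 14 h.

K ≈ 0.894

Using the recession-limb readings at t = 10 h and t = 14 h: Q falls from 20 to 16 m³/s over 2 intervals.
K = (Q₂/Q₁)^(1/2) = (16/20)^(1/2) = 0.894.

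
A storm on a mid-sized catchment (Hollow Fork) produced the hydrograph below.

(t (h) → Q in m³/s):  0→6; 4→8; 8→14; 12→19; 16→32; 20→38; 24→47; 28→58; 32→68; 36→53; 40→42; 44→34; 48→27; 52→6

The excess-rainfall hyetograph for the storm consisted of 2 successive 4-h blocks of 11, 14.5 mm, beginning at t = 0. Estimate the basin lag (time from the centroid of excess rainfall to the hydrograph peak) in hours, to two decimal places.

Centroid of excess rainfall: t_c = Σ P_i·t̄_i / ΣP_i = 4.2745 h (block centres at 2, 6 h).
Hydrograph peak occurs at t = 32 h, so basin lag t_L = 32 − 4.2745 = 27.73 h.

t_L ≈ 27.73 h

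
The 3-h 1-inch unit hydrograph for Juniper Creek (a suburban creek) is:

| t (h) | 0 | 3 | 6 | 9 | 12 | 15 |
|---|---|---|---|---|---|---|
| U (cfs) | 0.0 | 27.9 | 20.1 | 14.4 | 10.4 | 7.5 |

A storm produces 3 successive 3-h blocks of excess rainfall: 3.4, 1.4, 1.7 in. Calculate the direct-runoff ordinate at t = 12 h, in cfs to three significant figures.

By discrete convolution, Q_j = Σ (P_i / 1 in) · U_{j−i}.
At t = 12 h (j=4): Q = (3.4/1)·10.4 + (1.4/1)·14.4 + (1.7/1)·20.1 = 89.7 cfs.

Q ≈ 89.7 cfs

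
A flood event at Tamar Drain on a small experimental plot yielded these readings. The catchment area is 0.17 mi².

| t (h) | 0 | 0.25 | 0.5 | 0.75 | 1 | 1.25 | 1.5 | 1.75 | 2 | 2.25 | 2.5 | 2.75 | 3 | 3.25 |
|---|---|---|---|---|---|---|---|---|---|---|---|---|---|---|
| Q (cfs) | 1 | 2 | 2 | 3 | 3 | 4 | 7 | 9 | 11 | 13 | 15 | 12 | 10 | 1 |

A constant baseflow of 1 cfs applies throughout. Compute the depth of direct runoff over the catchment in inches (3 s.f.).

d ≈ 0.180 in

Direct runoff: 0.0, 1.0, 1.0, 2.0, 2.0, 3.0, 6.0, 8.0, 10.0, 12.0, 14.0, 11.0, 9.0, 0.0 cfs; ΣQ_DR = 79.00 cfs.
V = ΣQ_DR · Δt = 79.00 × 900 s = 71100 ft³.
Over A = 0.17 mi², depth = V / A = 0.180 in.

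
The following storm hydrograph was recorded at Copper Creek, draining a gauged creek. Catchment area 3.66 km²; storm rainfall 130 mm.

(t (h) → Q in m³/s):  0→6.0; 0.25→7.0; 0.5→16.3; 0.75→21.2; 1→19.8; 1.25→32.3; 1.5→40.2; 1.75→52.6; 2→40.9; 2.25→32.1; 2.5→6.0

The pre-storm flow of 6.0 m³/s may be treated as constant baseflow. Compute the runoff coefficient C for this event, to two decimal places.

ΣQ_DR = 208.4 m³/s; V = ΣQ_DR·Δt = 1.876 × 10^5 m³.
Runoff depth d = V / A = 51.25 mm.
C = d / P = 51.25 / 130 = 0.39.

C ≈ 0.39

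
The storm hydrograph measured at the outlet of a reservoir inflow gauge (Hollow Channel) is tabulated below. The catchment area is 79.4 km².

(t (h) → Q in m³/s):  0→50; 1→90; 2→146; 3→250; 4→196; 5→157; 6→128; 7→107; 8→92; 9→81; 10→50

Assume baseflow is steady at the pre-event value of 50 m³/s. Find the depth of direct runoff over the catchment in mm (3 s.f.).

Direct runoff: 0.0, 40.0, 96.0, 200.0, 146.0, 107.0, 78.0, 57.0, 42.0, 31.0, 0.0 m³/s; ΣQ_DR = 797.0 m³/s.
V = ΣQ_DR · Δt = 797.0 × 3600 s = 2.869 × 10^6 m³.
Over A = 79.4 km², depth = V / A = 36.1 mm.

d ≈ 36.1 mm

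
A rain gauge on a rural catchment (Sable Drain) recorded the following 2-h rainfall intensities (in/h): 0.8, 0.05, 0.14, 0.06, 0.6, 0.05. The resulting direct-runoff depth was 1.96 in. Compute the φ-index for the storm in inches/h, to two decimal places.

φ ≈ 0.21 in/h

Only the 2 blocks with intensity above φ contribute runoff: 0.8, 0.6 in/h.
Σ(I−φ)·Δt = d  ⇒  (0.8+0.6 − 2φ)·2 = 1.96
φ = (1.400 − 1.96/2) / 2 = 0.21 in/h.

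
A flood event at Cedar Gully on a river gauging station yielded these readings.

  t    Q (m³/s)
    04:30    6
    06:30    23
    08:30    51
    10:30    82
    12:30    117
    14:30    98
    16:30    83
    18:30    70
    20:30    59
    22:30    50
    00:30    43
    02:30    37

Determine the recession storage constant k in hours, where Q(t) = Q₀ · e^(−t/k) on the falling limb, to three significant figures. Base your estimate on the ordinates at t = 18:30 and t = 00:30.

On the falling limb, Q drops from 70 to 43 m³/s between t = 18:30 and t = 00:30 (Δt = 6 h).
k = −Δt / ln(Q₂/Q₁) = −6 / ln(43/70) = 12.3 h.

k ≈ 12.3 h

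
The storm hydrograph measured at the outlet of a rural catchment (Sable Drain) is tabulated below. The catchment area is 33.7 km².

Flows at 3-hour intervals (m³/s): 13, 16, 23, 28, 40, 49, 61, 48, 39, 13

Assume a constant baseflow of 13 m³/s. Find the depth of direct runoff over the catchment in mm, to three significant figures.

d ≈ 64.1 mm

Direct runoff: 0.0, 3.0, 10.0, 15.0, 27.0, 36.0, 48.0, 35.0, 26.0, 0.0 m³/s; ΣQ_DR = 200.0 m³/s.
V = ΣQ_DR · Δt = 200.0 × 10800 s = 2.160 × 10^6 m³.
Over A = 33.7 km², depth = V / A = 64.1 mm.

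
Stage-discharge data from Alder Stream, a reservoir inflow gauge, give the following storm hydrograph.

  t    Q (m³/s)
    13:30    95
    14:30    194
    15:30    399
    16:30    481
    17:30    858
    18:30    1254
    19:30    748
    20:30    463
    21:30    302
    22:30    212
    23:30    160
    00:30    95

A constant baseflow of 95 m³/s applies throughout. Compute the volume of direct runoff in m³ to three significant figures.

Direct-runoff ordinates (Q − Q_b): 0.0, 99.0, 304.0, 386.0, 763.0, 1159.0, 653.0, 368.0, 207.0, 117.0, 65.0, 0.0 m³/s.
ΣQ_DR = 4121 m³/s.
With Δt = 1 h = 3600 s, V = ΣQ_DR · Δt = 4121 × 3600 = 1.48 × 10^7 m³.

V ≈ 1.48 × 10^7 m³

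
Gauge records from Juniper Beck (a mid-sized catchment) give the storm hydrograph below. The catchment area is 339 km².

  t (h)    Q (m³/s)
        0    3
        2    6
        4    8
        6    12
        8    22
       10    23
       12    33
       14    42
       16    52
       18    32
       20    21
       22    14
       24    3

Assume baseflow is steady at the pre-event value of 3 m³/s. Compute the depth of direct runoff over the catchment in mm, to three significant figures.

d ≈ 4.93 mm

Direct runoff: 0.0, 3.0, 5.0, 9.0, 19.0, 20.0, 30.0, 39.0, 49.0, 29.0, 18.0, 11.0, 0.0 m³/s; ΣQ_DR = 232.0 m³/s.
V = ΣQ_DR · Δt = 232.0 × 7200 s = 1.670 × 10^6 m³.
Over A = 339 km², depth = V / A = 4.93 mm.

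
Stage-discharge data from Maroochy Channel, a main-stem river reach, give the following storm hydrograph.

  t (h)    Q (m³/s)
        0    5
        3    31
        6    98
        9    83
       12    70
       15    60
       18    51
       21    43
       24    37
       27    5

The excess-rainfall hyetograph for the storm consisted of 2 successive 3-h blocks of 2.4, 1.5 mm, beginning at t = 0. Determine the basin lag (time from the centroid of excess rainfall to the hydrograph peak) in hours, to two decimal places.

t_L ≈ 3.35 h

Centroid of excess rainfall: t_c = Σ P_i·t̄_i / ΣP_i = 2.6538 h (block centres at 1.5, 4.5 h).
Hydrograph peak occurs at t = 6 h, so basin lag t_L = 6 − 2.6538 = 3.35 h.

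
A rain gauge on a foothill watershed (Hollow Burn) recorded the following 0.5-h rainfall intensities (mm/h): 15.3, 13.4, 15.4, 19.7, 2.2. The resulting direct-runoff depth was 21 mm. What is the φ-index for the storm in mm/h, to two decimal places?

φ ≈ 5.45 mm/h

Only the 4 blocks with intensity above φ contribute runoff: 15.3, 13.4, 15.4, 19.7 mm/h.
Σ(I−φ)·Δt = d  ⇒  (15.3+13.4+15.4+19.7 − 4φ)·0.5 = 21
φ = (63.80 − 21/0.5) / 4 = 5.45 mm/h.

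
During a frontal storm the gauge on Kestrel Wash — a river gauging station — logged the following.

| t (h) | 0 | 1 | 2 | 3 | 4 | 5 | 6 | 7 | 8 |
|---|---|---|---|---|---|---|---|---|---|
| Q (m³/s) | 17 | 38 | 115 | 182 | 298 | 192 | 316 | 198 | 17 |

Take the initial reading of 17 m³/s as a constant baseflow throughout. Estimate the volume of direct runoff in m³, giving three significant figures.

V ≈ 4.39 × 10^6 m³

Direct-runoff ordinates (Q − Q_b): 0.0, 21.0, 98.0, 165.0, 281.0, 175.0, 299.0, 181.0, 0.0 m³/s.
ΣQ_DR = 1220 m³/s.
With Δt = 1 h = 3600 s, V = ΣQ_DR · Δt = 1220 × 3600 = 4.39 × 10^6 m³.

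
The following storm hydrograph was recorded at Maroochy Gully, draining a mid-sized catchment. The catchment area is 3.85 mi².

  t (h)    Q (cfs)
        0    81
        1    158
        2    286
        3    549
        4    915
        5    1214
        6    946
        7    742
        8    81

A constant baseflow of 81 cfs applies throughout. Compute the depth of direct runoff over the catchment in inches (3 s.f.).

Direct runoff: 0.0, 77.0, 205.0, 468.0, 834.0, 1133.0, 865.0, 661.0, 0.0 cfs; ΣQ_DR = 4243 cfs.
V = ΣQ_DR · Δt = 4243 × 3600 s = 1.527 × 10^7 ft³.
Over A = 3.85 mi², depth = V / A = 1.71 in.

d ≈ 1.71 in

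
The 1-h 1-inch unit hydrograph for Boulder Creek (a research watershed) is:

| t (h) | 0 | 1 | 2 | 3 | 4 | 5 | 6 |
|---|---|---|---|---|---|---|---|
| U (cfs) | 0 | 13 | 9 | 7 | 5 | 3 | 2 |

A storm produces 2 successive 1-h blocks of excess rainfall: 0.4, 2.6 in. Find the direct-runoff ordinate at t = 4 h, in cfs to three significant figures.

By discrete convolution, Q_j = Σ (P_i / 1 in) · U_{j−i}.
At t = 4 h (j=4): Q = (0.4/1)·5 + (2.6/1)·7 = 20.2 cfs.

Q ≈ 20.2 cfs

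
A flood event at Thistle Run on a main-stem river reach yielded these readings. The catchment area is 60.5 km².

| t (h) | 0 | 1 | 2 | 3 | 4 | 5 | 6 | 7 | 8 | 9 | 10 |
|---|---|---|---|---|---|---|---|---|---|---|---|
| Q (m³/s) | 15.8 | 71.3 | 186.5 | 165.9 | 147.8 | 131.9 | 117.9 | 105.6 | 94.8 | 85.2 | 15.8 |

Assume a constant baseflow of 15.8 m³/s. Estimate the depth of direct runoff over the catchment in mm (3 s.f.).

Direct runoff: 0.0, 55.5, 170.7, 150.1, 132.0, 116.1, 102.1, 89.8, 79.0, 69.4, 0.0 m³/s; ΣQ_DR = 964.7 m³/s.
V = ΣQ_DR · Δt = 964.7 × 3600 s = 3.473 × 10^6 m³.
Over A = 60.5 km², depth = V / A = 57.4 mm.

d ≈ 57.4 mm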